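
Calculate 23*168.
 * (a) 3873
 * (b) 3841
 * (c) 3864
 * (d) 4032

23 * 168 = 3864
c) 3864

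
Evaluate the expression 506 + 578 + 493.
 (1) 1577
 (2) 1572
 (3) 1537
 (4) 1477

First: 506 + 578 = 1084
Then: 1084 + 493 = 1577
1) 1577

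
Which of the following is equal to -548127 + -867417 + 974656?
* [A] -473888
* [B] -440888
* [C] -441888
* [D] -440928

First: -548127 + -867417 = -1415544
Then: -1415544 + 974656 = -440888
B) -440888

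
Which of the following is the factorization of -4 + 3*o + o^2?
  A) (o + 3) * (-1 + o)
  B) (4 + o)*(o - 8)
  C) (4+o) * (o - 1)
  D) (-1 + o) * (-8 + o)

We need to factor -4 + 3*o + o^2.
The factored form is (4+o) * (o - 1).
C) (4+o) * (o - 1)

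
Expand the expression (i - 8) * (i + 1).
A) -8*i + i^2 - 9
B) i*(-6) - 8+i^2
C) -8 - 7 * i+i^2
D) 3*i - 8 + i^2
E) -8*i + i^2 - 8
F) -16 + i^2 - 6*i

Expanding (i - 8) * (i + 1):
= -8 - 7 * i+i^2
C) -8 - 7 * i+i^2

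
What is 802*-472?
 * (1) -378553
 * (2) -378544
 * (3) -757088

802 * -472 = -378544
2) -378544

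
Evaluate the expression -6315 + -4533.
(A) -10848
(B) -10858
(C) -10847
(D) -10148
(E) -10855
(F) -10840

-6315 + -4533 = -10848
A) -10848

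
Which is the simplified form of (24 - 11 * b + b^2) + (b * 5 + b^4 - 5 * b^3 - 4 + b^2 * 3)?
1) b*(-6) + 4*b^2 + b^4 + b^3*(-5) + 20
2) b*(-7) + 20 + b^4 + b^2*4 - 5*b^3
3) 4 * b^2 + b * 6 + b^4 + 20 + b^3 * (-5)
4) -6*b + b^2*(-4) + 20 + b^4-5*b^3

Adding the polynomials and combining like terms:
(24 - 11*b + b^2) + (b*5 + b^4 - 5*b^3 - 4 + b^2*3)
= b*(-6) + 4*b^2 + b^4 + b^3*(-5) + 20
1) b*(-6) + 4*b^2 + b^4 + b^3*(-5) + 20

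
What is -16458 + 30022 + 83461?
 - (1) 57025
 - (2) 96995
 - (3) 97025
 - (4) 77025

First: -16458 + 30022 = 13564
Then: 13564 + 83461 = 97025
3) 97025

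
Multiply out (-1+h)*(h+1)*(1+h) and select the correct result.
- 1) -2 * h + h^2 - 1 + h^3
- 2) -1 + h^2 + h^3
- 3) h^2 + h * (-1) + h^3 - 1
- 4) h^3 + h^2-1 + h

Expanding (-1+h)*(h+1)*(1+h):
= h^2 + h * (-1) + h^3 - 1
3) h^2 + h * (-1) + h^3 - 1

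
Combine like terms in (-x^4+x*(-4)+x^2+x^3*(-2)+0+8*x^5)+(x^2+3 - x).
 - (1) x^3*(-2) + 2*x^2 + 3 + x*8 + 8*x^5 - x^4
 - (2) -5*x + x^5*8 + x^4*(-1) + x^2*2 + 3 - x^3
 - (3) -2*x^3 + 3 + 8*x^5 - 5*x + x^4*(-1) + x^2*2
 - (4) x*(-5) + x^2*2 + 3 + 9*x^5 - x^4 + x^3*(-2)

Adding the polynomials and combining like terms:
(-x^4 + x*(-4) + x^2 + x^3*(-2) + 0 + 8*x^5) + (x^2 + 3 - x)
= -2*x^3 + 3 + 8*x^5 - 5*x + x^4*(-1) + x^2*2
3) -2*x^3 + 3 + 8*x^5 - 5*x + x^4*(-1) + x^2*2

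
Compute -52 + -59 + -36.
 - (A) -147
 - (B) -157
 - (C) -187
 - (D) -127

First: -52 + -59 = -111
Then: -111 + -36 = -147
A) -147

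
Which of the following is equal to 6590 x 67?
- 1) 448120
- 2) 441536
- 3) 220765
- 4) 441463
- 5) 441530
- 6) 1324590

6590 * 67 = 441530
5) 441530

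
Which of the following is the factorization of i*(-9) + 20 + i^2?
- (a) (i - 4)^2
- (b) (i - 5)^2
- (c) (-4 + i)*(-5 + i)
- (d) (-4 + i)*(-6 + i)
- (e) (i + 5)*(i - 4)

We need to factor i*(-9) + 20 + i^2.
The factored form is (-4 + i)*(-5 + i).
c) (-4 + i)*(-5 + i)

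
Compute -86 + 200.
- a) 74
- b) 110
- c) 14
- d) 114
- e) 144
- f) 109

-86 + 200 = 114
d) 114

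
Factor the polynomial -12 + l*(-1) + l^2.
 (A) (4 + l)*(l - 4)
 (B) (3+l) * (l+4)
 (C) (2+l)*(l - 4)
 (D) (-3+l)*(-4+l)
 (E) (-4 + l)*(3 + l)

We need to factor -12 + l*(-1) + l^2.
The factored form is (-4 + l)*(3 + l).
E) (-4 + l)*(3 + l)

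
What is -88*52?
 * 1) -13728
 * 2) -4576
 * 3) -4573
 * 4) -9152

-88 * 52 = -4576
2) -4576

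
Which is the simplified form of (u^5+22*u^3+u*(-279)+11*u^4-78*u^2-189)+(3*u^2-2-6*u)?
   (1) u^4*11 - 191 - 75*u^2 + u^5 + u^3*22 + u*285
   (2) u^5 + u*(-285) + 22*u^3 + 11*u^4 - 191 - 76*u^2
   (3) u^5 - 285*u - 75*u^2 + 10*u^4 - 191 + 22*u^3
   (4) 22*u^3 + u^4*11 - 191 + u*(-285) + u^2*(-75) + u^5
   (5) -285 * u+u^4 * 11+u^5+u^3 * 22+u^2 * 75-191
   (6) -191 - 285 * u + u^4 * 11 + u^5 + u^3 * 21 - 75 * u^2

Adding the polynomials and combining like terms:
(u^5 + 22*u^3 + u*(-279) + 11*u^4 - 78*u^2 - 189) + (3*u^2 - 2 - 6*u)
= 22*u^3 + u^4*11 - 191 + u*(-285) + u^2*(-75) + u^5
4) 22*u^3 + u^4*11 - 191 + u*(-285) + u^2*(-75) + u^5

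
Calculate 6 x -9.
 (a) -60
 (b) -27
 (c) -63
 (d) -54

6 * -9 = -54
d) -54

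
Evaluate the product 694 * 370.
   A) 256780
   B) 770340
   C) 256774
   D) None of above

694 * 370 = 256780
A) 256780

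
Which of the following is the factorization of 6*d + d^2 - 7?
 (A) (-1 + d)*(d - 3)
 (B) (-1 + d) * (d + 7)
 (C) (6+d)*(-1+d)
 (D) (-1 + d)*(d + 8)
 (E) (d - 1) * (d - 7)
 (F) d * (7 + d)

We need to factor 6*d + d^2 - 7.
The factored form is (-1 + d) * (d + 7).
B) (-1 + d) * (d + 7)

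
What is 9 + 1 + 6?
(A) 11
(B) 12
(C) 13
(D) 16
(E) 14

First: 9 + 1 = 10
Then: 10 + 6 = 16
D) 16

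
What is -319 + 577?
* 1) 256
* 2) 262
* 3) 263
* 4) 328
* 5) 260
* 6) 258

-319 + 577 = 258
6) 258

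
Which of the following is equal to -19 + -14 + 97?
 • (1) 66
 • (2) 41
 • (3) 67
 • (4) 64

First: -19 + -14 = -33
Then: -33 + 97 = 64
4) 64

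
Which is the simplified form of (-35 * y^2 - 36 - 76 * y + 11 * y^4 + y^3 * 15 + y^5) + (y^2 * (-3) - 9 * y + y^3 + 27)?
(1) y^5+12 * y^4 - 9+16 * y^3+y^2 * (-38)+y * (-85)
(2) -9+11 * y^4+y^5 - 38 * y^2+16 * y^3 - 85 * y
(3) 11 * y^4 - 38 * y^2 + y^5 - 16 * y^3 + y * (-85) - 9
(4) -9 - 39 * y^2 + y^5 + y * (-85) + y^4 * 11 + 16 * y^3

Adding the polynomials and combining like terms:
(-35*y^2 - 36 - 76*y + 11*y^4 + y^3*15 + y^5) + (y^2*(-3) - 9*y + y^3 + 27)
= -9+11 * y^4+y^5 - 38 * y^2+16 * y^3 - 85 * y
2) -9+11 * y^4+y^5 - 38 * y^2+16 * y^3 - 85 * y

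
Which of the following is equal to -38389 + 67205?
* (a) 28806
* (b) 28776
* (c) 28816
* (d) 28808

-38389 + 67205 = 28816
c) 28816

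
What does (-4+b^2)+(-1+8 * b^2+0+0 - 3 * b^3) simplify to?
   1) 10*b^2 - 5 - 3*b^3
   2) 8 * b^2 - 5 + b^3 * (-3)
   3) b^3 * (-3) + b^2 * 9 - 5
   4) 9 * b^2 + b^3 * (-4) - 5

Adding the polynomials and combining like terms:
(-4 + b^2) + (-1 + 8*b^2 + 0 + 0 - 3*b^3)
= b^3 * (-3) + b^2 * 9 - 5
3) b^3 * (-3) + b^2 * 9 - 5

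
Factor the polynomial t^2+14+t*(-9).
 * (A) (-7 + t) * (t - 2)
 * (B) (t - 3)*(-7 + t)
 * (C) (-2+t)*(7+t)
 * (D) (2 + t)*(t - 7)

We need to factor t^2+14+t*(-9).
The factored form is (-7 + t) * (t - 2).
A) (-7 + t) * (t - 2)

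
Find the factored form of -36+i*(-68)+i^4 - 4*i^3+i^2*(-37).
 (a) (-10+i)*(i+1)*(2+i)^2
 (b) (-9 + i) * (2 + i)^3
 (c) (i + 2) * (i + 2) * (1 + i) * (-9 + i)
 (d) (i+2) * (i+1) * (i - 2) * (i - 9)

We need to factor -36+i*(-68)+i^4 - 4*i^3+i^2*(-37).
The factored form is (i + 2) * (i + 2) * (1 + i) * (-9 + i).
c) (i + 2) * (i + 2) * (1 + i) * (-9 + i)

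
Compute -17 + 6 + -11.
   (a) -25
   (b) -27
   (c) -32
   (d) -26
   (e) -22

First: -17 + 6 = -11
Then: -11 + -11 = -22
e) -22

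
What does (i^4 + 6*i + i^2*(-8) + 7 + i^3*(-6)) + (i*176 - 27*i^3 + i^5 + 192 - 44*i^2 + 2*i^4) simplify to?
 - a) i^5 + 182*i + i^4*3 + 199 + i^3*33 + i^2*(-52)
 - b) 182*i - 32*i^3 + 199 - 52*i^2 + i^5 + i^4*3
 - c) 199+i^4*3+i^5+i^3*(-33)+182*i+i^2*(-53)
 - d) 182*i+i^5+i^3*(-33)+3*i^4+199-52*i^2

Adding the polynomials and combining like terms:
(i^4 + 6*i + i^2*(-8) + 7 + i^3*(-6)) + (i*176 - 27*i^3 + i^5 + 192 - 44*i^2 + 2*i^4)
= 182*i+i^5+i^3*(-33)+3*i^4+199-52*i^2
d) 182*i+i^5+i^3*(-33)+3*i^4+199-52*i^2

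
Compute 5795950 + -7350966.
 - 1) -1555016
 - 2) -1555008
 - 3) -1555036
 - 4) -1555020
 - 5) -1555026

5795950 + -7350966 = -1555016
1) -1555016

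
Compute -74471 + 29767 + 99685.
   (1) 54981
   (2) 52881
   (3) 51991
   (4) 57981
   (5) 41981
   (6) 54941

First: -74471 + 29767 = -44704
Then: -44704 + 99685 = 54981
1) 54981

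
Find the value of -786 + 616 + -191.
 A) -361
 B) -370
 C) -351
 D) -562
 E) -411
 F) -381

First: -786 + 616 = -170
Then: -170 + -191 = -361
A) -361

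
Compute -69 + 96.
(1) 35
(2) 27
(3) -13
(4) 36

-69 + 96 = 27
2) 27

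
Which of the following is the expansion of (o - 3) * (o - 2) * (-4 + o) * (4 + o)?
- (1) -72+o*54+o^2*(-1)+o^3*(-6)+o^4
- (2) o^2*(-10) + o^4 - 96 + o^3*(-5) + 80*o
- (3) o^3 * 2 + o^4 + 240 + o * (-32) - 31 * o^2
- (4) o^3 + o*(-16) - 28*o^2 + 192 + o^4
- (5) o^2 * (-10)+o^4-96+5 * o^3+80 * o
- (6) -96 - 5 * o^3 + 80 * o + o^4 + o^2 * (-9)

Expanding (o - 3) * (o - 2) * (-4 + o) * (4 + o):
= o^2*(-10) + o^4 - 96 + o^3*(-5) + 80*o
2) o^2*(-10) + o^4 - 96 + o^3*(-5) + 80*o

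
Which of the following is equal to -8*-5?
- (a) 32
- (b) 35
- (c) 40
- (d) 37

-8 * -5 = 40
c) 40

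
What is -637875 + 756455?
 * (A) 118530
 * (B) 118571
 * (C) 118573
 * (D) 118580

-637875 + 756455 = 118580
D) 118580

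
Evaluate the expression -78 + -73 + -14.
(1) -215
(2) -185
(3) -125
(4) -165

First: -78 + -73 = -151
Then: -151 + -14 = -165
4) -165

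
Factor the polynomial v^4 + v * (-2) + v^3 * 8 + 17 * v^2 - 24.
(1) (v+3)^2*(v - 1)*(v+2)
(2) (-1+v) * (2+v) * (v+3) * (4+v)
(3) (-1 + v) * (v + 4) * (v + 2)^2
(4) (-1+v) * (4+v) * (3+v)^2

We need to factor v^4 + v * (-2) + v^3 * 8 + 17 * v^2 - 24.
The factored form is (-1+v) * (2+v) * (v+3) * (4+v).
2) (-1+v) * (2+v) * (v+3) * (4+v)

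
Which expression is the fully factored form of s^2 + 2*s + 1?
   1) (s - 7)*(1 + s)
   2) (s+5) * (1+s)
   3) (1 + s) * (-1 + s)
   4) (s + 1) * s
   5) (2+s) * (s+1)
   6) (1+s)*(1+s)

We need to factor s^2 + 2*s + 1.
The factored form is (1+s)*(1+s).
6) (1+s)*(1+s)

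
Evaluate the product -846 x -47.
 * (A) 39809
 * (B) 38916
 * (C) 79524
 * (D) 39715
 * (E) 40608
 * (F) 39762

-846 * -47 = 39762
F) 39762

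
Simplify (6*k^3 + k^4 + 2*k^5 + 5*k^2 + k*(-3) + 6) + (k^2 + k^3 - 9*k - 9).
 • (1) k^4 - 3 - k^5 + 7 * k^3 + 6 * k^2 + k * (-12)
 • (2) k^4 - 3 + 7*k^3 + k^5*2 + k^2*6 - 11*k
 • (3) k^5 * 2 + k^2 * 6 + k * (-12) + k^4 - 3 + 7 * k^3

Adding the polynomials and combining like terms:
(6*k^3 + k^4 + 2*k^5 + 5*k^2 + k*(-3) + 6) + (k^2 + k^3 - 9*k - 9)
= k^5 * 2 + k^2 * 6 + k * (-12) + k^4 - 3 + 7 * k^3
3) k^5 * 2 + k^2 * 6 + k * (-12) + k^4 - 3 + 7 * k^3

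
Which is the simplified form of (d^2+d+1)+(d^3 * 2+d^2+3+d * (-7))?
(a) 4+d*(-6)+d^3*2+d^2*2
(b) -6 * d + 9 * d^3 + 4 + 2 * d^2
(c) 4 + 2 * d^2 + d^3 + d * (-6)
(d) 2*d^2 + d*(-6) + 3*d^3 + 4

Adding the polynomials and combining like terms:
(d^2 + d + 1) + (d^3*2 + d^2 + 3 + d*(-7))
= 4+d*(-6)+d^3*2+d^2*2
a) 4+d*(-6)+d^3*2+d^2*2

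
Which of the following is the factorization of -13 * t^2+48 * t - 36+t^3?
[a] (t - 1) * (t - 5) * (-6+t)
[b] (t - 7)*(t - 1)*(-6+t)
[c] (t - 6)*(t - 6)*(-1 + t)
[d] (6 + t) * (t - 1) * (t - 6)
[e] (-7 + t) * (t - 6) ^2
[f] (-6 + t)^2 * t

We need to factor -13 * t^2+48 * t - 36+t^3.
The factored form is (t - 6)*(t - 6)*(-1 + t).
c) (t - 6)*(t - 6)*(-1 + t)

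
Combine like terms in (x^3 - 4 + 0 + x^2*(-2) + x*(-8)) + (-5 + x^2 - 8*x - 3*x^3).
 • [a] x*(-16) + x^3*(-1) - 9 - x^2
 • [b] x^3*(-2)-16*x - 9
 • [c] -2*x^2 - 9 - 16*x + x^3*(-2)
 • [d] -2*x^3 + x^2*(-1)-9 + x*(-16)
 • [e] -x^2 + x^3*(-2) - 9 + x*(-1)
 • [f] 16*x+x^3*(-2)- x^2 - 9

Adding the polynomials and combining like terms:
(x^3 - 4 + 0 + x^2*(-2) + x*(-8)) + (-5 + x^2 - 8*x - 3*x^3)
= -2*x^3 + x^2*(-1)-9 + x*(-16)
d) -2*x^3 + x^2*(-1)-9 + x*(-16)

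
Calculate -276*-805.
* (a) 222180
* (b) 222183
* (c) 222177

-276 * -805 = 222180
a) 222180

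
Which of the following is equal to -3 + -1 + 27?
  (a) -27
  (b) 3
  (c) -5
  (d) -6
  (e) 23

First: -3 + -1 = -4
Then: -4 + 27 = 23
e) 23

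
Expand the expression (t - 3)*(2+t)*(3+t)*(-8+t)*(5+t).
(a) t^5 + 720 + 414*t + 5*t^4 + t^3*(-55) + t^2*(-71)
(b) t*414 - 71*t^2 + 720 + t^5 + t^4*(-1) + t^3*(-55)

Expanding (t - 3)*(2+t)*(3+t)*(-8+t)*(5+t):
= t*414 - 71*t^2 + 720 + t^5 + t^4*(-1) + t^3*(-55)
b) t*414 - 71*t^2 + 720 + t^5 + t^4*(-1) + t^3*(-55)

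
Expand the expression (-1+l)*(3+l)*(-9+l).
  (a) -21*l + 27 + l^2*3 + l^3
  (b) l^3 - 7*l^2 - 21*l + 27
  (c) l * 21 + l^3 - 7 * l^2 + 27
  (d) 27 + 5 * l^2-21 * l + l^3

Expanding (-1+l)*(3+l)*(-9+l):
= l^3 - 7*l^2 - 21*l + 27
b) l^3 - 7*l^2 - 21*l + 27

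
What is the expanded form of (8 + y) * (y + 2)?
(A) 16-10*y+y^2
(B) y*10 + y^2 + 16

Expanding (8 + y) * (y + 2):
= y*10 + y^2 + 16
B) y*10 + y^2 + 16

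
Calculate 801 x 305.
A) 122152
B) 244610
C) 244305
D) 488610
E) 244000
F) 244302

801 * 305 = 244305
C) 244305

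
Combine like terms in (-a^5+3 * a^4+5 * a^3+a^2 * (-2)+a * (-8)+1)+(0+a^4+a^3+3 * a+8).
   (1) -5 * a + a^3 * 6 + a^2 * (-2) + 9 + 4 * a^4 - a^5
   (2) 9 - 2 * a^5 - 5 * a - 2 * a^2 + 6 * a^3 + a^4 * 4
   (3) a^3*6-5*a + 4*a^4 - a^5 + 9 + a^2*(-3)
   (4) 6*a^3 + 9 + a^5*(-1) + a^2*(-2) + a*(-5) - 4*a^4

Adding the polynomials and combining like terms:
(-a^5 + 3*a^4 + 5*a^3 + a^2*(-2) + a*(-8) + 1) + (0 + a^4 + a^3 + 3*a + 8)
= -5 * a + a^3 * 6 + a^2 * (-2) + 9 + 4 * a^4 - a^5
1) -5 * a + a^3 * 6 + a^2 * (-2) + 9 + 4 * a^4 - a^5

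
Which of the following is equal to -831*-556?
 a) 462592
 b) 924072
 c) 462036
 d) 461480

-831 * -556 = 462036
c) 462036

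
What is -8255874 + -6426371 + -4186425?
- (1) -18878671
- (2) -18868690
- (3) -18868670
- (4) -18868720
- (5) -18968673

First: -8255874 + -6426371 = -14682245
Then: -14682245 + -4186425 = -18868670
3) -18868670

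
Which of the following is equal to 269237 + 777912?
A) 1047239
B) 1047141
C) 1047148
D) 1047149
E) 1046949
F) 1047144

269237 + 777912 = 1047149
D) 1047149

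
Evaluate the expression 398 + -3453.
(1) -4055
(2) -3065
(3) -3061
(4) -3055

398 + -3453 = -3055
4) -3055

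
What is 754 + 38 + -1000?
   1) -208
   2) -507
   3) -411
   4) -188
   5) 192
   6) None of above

First: 754 + 38 = 792
Then: 792 + -1000 = -208
1) -208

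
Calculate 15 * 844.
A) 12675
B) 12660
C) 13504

15 * 844 = 12660
B) 12660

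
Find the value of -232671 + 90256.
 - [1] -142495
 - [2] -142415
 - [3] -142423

-232671 + 90256 = -142415
2) -142415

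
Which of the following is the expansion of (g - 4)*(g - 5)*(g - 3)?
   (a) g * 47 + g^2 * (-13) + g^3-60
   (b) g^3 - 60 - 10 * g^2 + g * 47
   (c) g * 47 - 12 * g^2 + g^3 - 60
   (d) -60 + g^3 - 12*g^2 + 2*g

Expanding (g - 4)*(g - 5)*(g - 3):
= g * 47 - 12 * g^2 + g^3 - 60
c) g * 47 - 12 * g^2 + g^3 - 60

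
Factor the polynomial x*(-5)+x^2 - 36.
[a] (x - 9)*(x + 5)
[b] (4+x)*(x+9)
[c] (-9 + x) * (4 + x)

We need to factor x*(-5)+x^2 - 36.
The factored form is (-9 + x) * (4 + x).
c) (-9 + x) * (4 + x)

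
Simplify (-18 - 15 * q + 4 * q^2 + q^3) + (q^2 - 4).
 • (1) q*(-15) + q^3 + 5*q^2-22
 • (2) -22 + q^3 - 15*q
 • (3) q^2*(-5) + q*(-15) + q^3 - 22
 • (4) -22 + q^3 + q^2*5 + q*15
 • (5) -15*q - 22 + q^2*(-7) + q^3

Adding the polynomials and combining like terms:
(-18 - 15*q + 4*q^2 + q^3) + (q^2 - 4)
= q*(-15) + q^3 + 5*q^2-22
1) q*(-15) + q^3 + 5*q^2-22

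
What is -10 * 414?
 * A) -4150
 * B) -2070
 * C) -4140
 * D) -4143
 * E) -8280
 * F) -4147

-10 * 414 = -4140
C) -4140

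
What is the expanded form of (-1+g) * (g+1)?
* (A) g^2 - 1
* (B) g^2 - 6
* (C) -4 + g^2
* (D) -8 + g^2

Expanding (-1+g) * (g+1):
= g^2 - 1
A) g^2 - 1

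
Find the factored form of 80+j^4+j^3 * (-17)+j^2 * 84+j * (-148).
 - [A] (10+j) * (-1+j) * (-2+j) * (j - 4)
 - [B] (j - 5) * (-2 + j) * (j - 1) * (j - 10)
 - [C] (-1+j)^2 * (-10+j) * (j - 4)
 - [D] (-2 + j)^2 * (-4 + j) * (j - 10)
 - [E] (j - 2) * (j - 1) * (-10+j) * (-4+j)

We need to factor 80+j^4+j^3 * (-17)+j^2 * 84+j * (-148).
The factored form is (j - 2) * (j - 1) * (-10+j) * (-4+j).
E) (j - 2) * (j - 1) * (-10+j) * (-4+j)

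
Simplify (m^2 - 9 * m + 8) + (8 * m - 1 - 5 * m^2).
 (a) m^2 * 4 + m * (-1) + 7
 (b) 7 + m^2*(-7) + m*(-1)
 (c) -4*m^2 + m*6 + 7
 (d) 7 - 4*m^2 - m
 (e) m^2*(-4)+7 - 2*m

Adding the polynomials and combining like terms:
(m^2 - 9*m + 8) + (8*m - 1 - 5*m^2)
= 7 - 4*m^2 - m
d) 7 - 4*m^2 - m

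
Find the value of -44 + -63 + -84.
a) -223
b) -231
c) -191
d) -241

First: -44 + -63 = -107
Then: -107 + -84 = -191
c) -191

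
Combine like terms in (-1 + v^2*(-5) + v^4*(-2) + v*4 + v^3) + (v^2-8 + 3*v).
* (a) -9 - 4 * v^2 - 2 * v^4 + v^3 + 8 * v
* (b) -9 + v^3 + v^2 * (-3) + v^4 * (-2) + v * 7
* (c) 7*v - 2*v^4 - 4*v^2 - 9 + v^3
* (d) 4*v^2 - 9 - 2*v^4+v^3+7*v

Adding the polynomials and combining like terms:
(-1 + v^2*(-5) + v^4*(-2) + v*4 + v^3) + (v^2 - 8 + 3*v)
= 7*v - 2*v^4 - 4*v^2 - 9 + v^3
c) 7*v - 2*v^4 - 4*v^2 - 9 + v^3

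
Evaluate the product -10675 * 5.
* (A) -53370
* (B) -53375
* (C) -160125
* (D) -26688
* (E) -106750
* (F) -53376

-10675 * 5 = -53375
B) -53375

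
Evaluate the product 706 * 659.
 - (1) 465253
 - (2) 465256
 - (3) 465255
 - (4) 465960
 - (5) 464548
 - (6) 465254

706 * 659 = 465254
6) 465254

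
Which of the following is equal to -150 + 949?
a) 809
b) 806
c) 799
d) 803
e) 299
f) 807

-150 + 949 = 799
c) 799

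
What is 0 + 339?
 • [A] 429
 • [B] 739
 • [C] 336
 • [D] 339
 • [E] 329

0 + 339 = 339
D) 339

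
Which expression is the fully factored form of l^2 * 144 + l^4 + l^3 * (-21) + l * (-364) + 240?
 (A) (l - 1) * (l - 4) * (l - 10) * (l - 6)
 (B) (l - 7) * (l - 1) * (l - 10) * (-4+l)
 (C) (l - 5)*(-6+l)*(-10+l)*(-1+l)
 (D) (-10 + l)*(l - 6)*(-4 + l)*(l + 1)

We need to factor l^2 * 144 + l^4 + l^3 * (-21) + l * (-364) + 240.
The factored form is (l - 1) * (l - 4) * (l - 10) * (l - 6).
A) (l - 1) * (l - 4) * (l - 10) * (l - 6)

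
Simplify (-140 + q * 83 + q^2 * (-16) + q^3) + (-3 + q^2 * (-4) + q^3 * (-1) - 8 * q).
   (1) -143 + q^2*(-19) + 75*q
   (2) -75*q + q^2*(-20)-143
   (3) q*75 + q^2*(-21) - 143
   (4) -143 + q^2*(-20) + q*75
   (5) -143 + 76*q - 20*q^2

Adding the polynomials and combining like terms:
(-140 + q*83 + q^2*(-16) + q^3) + (-3 + q^2*(-4) + q^3*(-1) - 8*q)
= -143 + q^2*(-20) + q*75
4) -143 + q^2*(-20) + q*75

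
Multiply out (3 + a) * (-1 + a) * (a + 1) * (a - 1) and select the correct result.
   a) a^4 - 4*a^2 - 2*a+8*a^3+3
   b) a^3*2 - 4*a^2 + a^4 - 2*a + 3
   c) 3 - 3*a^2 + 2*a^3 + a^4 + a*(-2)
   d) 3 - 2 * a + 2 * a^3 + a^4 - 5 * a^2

Expanding (3 + a) * (-1 + a) * (a + 1) * (a - 1):
= a^3*2 - 4*a^2 + a^4 - 2*a + 3
b) a^3*2 - 4*a^2 + a^4 - 2*a + 3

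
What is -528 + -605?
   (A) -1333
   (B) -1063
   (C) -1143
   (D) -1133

-528 + -605 = -1133
D) -1133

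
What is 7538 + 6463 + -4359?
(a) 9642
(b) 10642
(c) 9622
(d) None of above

First: 7538 + 6463 = 14001
Then: 14001 + -4359 = 9642
a) 9642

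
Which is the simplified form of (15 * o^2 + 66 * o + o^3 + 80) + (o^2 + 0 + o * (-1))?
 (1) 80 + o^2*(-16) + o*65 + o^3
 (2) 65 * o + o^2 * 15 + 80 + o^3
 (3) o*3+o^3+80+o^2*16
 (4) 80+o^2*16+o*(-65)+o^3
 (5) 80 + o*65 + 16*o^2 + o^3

Adding the polynomials and combining like terms:
(15*o^2 + 66*o + o^3 + 80) + (o^2 + 0 + o*(-1))
= 80 + o*65 + 16*o^2 + o^3
5) 80 + o*65 + 16*o^2 + o^3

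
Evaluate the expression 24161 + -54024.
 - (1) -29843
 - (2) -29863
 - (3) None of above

24161 + -54024 = -29863
2) -29863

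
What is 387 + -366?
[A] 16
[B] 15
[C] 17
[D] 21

387 + -366 = 21
D) 21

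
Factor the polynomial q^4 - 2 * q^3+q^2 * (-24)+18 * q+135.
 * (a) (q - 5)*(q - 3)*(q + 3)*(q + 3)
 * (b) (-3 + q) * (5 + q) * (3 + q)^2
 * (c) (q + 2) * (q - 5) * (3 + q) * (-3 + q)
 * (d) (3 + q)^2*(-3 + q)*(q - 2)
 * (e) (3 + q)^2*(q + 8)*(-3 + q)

We need to factor q^4 - 2 * q^3+q^2 * (-24)+18 * q+135.
The factored form is (q - 5)*(q - 3)*(q + 3)*(q + 3).
a) (q - 5)*(q - 3)*(q + 3)*(q + 3)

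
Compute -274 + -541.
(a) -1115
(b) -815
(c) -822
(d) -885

-274 + -541 = -815
b) -815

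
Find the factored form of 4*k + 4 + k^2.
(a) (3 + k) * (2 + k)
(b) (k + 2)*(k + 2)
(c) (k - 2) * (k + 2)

We need to factor 4*k + 4 + k^2.
The factored form is (k + 2)*(k + 2).
b) (k + 2)*(k + 2)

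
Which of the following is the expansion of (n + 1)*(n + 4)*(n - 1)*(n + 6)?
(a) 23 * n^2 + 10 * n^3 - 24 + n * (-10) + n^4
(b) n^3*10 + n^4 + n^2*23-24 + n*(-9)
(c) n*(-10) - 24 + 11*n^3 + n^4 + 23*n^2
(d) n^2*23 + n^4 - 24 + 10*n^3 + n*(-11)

Expanding (n + 1)*(n + 4)*(n - 1)*(n + 6):
= 23 * n^2 + 10 * n^3 - 24 + n * (-10) + n^4
a) 23 * n^2 + 10 * n^3 - 24 + n * (-10) + n^4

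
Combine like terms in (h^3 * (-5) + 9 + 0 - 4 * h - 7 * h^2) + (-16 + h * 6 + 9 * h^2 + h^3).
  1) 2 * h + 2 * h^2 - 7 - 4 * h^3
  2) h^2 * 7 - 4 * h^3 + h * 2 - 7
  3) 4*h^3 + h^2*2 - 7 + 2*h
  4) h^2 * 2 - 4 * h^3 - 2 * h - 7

Adding the polynomials and combining like terms:
(h^3*(-5) + 9 + 0 - 4*h - 7*h^2) + (-16 + h*6 + 9*h^2 + h^3)
= 2 * h + 2 * h^2 - 7 - 4 * h^3
1) 2 * h + 2 * h^2 - 7 - 4 * h^3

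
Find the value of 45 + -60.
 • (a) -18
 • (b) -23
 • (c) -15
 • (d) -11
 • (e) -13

45 + -60 = -15
c) -15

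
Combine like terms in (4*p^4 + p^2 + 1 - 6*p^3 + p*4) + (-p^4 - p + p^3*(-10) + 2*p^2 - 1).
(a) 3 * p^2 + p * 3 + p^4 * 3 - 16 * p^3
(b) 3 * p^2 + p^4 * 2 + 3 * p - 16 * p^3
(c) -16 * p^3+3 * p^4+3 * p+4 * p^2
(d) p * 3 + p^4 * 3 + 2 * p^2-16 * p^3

Adding the polynomials and combining like terms:
(4*p^4 + p^2 + 1 - 6*p^3 + p*4) + (-p^4 - p + p^3*(-10) + 2*p^2 - 1)
= 3 * p^2 + p * 3 + p^4 * 3 - 16 * p^3
a) 3 * p^2 + p * 3 + p^4 * 3 - 16 * p^3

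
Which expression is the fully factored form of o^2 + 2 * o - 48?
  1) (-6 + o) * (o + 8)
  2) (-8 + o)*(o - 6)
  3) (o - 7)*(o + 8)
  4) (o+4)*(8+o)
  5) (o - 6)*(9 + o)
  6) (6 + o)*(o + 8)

We need to factor o^2 + 2 * o - 48.
The factored form is (-6 + o) * (o + 8).
1) (-6 + o) * (o + 8)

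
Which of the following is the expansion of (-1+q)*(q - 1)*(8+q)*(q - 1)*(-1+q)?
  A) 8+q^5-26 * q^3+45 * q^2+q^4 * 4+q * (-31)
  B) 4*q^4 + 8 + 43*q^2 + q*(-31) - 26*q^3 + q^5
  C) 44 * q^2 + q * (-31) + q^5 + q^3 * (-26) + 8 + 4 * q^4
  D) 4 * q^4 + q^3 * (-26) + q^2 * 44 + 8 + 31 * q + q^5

Expanding (-1+q)*(q - 1)*(8+q)*(q - 1)*(-1+q):
= 44 * q^2 + q * (-31) + q^5 + q^3 * (-26) + 8 + 4 * q^4
C) 44 * q^2 + q * (-31) + q^5 + q^3 * (-26) + 8 + 4 * q^4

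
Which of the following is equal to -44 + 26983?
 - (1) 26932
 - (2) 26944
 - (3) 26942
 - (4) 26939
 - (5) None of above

-44 + 26983 = 26939
4) 26939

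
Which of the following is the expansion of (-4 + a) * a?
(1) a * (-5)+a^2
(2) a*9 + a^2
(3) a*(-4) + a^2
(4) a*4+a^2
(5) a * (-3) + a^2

Expanding (-4 + a) * a:
= a*(-4) + a^2
3) a*(-4) + a^2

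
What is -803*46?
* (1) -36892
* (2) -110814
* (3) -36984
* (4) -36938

-803 * 46 = -36938
4) -36938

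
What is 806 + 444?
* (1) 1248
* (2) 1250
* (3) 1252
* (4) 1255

806 + 444 = 1250
2) 1250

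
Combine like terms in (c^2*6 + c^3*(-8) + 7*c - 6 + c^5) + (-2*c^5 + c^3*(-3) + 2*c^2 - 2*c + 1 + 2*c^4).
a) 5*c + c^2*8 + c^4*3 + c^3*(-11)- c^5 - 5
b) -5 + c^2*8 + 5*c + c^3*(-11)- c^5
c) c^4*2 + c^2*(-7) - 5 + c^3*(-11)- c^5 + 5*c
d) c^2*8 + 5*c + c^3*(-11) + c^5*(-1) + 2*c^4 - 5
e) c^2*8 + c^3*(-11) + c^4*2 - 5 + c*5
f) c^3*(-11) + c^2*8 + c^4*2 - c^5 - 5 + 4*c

Adding the polynomials and combining like terms:
(c^2*6 + c^3*(-8) + 7*c - 6 + c^5) + (-2*c^5 + c^3*(-3) + 2*c^2 - 2*c + 1 + 2*c^4)
= c^2*8 + 5*c + c^3*(-11) + c^5*(-1) + 2*c^4 - 5
d) c^2*8 + 5*c + c^3*(-11) + c^5*(-1) + 2*c^4 - 5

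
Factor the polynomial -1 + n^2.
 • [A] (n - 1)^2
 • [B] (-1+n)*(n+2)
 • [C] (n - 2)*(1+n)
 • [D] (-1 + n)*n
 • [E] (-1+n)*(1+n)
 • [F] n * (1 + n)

We need to factor -1 + n^2.
The factored form is (-1+n)*(1+n).
E) (-1+n)*(1+n)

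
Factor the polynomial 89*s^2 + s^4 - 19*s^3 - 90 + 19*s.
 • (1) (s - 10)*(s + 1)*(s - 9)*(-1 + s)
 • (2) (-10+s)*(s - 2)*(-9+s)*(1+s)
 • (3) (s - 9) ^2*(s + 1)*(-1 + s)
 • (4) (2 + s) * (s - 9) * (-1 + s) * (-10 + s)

We need to factor 89*s^2 + s^4 - 19*s^3 - 90 + 19*s.
The factored form is (s - 10)*(s + 1)*(s - 9)*(-1 + s).
1) (s - 10)*(s + 1)*(s - 9)*(-1 + s)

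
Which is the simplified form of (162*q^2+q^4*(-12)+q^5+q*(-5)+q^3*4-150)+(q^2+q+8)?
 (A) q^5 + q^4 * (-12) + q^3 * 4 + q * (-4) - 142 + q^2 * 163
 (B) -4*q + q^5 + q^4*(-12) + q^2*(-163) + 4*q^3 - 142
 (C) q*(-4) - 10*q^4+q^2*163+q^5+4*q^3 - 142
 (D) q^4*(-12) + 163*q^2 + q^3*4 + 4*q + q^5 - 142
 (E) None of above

Adding the polynomials and combining like terms:
(162*q^2 + q^4*(-12) + q^5 + q*(-5) + q^3*4 - 150) + (q^2 + q + 8)
= q^5 + q^4 * (-12) + q^3 * 4 + q * (-4) - 142 + q^2 * 163
A) q^5 + q^4 * (-12) + q^3 * 4 + q * (-4) - 142 + q^2 * 163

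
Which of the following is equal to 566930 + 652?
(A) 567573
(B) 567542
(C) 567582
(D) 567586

566930 + 652 = 567582
C) 567582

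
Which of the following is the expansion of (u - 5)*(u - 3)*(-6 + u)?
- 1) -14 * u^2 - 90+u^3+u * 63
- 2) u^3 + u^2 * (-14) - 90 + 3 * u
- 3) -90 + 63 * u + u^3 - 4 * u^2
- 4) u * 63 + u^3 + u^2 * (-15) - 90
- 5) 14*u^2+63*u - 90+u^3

Expanding (u - 5)*(u - 3)*(-6 + u):
= -14 * u^2 - 90+u^3+u * 63
1) -14 * u^2 - 90+u^3+u * 63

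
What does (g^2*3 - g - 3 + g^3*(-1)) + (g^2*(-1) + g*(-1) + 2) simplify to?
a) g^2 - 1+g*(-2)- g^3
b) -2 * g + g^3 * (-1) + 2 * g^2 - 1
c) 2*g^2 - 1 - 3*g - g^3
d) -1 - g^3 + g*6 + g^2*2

Adding the polynomials and combining like terms:
(g^2*3 - g - 3 + g^3*(-1)) + (g^2*(-1) + g*(-1) + 2)
= -2 * g + g^3 * (-1) + 2 * g^2 - 1
b) -2 * g + g^3 * (-1) + 2 * g^2 - 1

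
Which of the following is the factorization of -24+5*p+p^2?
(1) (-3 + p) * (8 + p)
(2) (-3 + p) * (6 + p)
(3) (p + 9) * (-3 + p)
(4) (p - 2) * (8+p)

We need to factor -24+5*p+p^2.
The factored form is (-3 + p) * (8 + p).
1) (-3 + p) * (8 + p)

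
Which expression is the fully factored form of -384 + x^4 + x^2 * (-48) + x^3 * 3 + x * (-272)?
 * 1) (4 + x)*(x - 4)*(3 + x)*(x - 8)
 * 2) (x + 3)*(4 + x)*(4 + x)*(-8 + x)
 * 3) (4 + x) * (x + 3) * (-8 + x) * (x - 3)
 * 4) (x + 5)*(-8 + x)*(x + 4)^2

We need to factor -384 + x^4 + x^2 * (-48) + x^3 * 3 + x * (-272).
The factored form is (x + 3)*(4 + x)*(4 + x)*(-8 + x).
2) (x + 3)*(4 + x)*(4 + x)*(-8 + x)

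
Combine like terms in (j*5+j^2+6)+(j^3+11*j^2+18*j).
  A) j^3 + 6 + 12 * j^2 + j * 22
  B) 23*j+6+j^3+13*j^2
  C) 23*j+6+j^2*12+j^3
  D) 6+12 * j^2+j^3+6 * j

Adding the polynomials and combining like terms:
(j*5 + j^2 + 6) + (j^3 + 11*j^2 + 18*j)
= 23*j+6+j^2*12+j^3
C) 23*j+6+j^2*12+j^3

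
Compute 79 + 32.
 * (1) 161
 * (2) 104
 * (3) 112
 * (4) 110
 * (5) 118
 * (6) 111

79 + 32 = 111
6) 111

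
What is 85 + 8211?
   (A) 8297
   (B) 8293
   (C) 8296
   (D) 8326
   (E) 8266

85 + 8211 = 8296
C) 8296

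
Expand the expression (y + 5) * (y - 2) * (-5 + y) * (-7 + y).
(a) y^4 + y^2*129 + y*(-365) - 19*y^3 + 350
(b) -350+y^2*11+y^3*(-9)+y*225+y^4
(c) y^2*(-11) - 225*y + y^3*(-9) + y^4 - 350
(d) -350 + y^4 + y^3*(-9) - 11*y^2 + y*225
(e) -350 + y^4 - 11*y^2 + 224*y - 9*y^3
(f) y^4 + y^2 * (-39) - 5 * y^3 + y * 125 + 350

Expanding (y + 5) * (y - 2) * (-5 + y) * (-7 + y):
= -350 + y^4 + y^3*(-9) - 11*y^2 + y*225
d) -350 + y^4 + y^3*(-9) - 11*y^2 + y*225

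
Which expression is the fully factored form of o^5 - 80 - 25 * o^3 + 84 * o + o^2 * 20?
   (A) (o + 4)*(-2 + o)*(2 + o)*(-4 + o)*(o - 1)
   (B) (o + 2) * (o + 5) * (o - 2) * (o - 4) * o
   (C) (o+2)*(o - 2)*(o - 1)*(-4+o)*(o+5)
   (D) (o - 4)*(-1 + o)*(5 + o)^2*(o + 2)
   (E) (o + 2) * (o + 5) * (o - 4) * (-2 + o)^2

We need to factor o^5 - 80 - 25 * o^3 + 84 * o + o^2 * 20.
The factored form is (o+2)*(o - 2)*(o - 1)*(-4+o)*(o+5).
C) (o+2)*(o - 2)*(o - 1)*(-4+o)*(o+5)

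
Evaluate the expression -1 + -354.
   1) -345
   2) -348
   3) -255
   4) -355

-1 + -354 = -355
4) -355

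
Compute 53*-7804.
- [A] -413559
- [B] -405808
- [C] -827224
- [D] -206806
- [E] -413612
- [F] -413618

53 * -7804 = -413612
E) -413612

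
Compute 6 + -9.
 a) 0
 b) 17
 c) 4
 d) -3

6 + -9 = -3
d) -3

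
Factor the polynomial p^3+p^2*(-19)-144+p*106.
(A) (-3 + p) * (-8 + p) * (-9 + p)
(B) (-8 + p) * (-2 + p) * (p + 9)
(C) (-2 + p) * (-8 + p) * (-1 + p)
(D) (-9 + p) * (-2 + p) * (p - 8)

We need to factor p^3+p^2*(-19)-144+p*106.
The factored form is (-9 + p) * (-2 + p) * (p - 8).
D) (-9 + p) * (-2 + p) * (p - 8)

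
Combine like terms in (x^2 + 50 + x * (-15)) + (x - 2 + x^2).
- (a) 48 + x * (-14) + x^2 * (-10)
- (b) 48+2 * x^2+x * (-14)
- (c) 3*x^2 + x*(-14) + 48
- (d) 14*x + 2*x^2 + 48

Adding the polynomials and combining like terms:
(x^2 + 50 + x*(-15)) + (x - 2 + x^2)
= 48+2 * x^2+x * (-14)
b) 48+2 * x^2+x * (-14)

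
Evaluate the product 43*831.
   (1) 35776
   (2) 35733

43 * 831 = 35733
2) 35733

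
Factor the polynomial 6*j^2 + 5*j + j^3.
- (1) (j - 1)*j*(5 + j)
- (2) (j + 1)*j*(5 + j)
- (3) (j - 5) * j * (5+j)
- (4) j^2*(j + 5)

We need to factor 6*j^2 + 5*j + j^3.
The factored form is (j + 1)*j*(5 + j).
2) (j + 1)*j*(5 + j)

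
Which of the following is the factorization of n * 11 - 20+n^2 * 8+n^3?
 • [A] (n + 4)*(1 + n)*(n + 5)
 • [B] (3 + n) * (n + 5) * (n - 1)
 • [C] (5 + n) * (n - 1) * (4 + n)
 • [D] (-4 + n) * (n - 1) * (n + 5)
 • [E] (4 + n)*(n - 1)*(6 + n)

We need to factor n * 11 - 20+n^2 * 8+n^3.
The factored form is (5 + n) * (n - 1) * (4 + n).
C) (5 + n) * (n - 1) * (4 + n)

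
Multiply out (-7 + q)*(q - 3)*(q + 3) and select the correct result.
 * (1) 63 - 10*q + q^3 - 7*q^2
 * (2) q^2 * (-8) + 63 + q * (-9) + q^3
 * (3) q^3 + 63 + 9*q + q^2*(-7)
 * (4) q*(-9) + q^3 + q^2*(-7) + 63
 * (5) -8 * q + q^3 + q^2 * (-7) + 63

Expanding (-7 + q)*(q - 3)*(q + 3):
= q*(-9) + q^3 + q^2*(-7) + 63
4) q*(-9) + q^3 + q^2*(-7) + 63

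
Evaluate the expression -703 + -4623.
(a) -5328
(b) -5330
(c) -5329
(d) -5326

-703 + -4623 = -5326
d) -5326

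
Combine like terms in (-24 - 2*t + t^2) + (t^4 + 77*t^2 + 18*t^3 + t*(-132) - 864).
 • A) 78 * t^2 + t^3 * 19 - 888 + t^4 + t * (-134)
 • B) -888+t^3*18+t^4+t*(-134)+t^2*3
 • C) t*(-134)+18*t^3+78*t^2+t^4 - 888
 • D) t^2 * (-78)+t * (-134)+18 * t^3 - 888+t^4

Adding the polynomials and combining like terms:
(-24 - 2*t + t^2) + (t^4 + 77*t^2 + 18*t^3 + t*(-132) - 864)
= t*(-134)+18*t^3+78*t^2+t^4 - 888
C) t*(-134)+18*t^3+78*t^2+t^4 - 888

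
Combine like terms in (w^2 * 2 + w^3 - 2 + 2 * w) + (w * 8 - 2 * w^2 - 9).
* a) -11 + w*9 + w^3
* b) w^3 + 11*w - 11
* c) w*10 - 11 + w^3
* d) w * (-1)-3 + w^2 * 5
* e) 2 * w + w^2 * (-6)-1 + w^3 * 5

Adding the polynomials and combining like terms:
(w^2*2 + w^3 - 2 + 2*w) + (w*8 - 2*w^2 - 9)
= w*10 - 11 + w^3
c) w*10 - 11 + w^3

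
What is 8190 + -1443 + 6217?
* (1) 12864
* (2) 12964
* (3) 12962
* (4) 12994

First: 8190 + -1443 = 6747
Then: 6747 + 6217 = 12964
2) 12964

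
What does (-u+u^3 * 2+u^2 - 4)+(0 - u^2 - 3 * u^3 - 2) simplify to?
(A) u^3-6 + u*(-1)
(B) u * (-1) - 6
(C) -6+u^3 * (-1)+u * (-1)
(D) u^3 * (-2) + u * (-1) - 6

Adding the polynomials and combining like terms:
(-u + u^3*2 + u^2 - 4) + (0 - u^2 - 3*u^3 - 2)
= -6+u^3 * (-1)+u * (-1)
C) -6+u^3 * (-1)+u * (-1)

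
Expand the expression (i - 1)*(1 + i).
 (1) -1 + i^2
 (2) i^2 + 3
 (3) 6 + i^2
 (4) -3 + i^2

Expanding (i - 1)*(1 + i):
= -1 + i^2
1) -1 + i^2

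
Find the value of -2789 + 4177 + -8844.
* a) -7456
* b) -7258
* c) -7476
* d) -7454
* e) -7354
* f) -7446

First: -2789 + 4177 = 1388
Then: 1388 + -8844 = -7456
a) -7456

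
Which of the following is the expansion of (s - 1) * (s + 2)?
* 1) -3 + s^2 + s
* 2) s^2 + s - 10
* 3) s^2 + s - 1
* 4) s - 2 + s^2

Expanding (s - 1) * (s + 2):
= s - 2 + s^2
4) s - 2 + s^2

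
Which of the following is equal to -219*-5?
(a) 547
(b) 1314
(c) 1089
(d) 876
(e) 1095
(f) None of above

-219 * -5 = 1095
e) 1095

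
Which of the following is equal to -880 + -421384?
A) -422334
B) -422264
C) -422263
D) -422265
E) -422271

-880 + -421384 = -422264
B) -422264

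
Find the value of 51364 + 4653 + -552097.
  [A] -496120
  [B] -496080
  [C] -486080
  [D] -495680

First: 51364 + 4653 = 56017
Then: 56017 + -552097 = -496080
B) -496080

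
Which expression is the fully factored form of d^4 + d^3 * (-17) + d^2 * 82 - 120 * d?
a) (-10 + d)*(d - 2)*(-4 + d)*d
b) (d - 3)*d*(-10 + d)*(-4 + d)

We need to factor d^4 + d^3 * (-17) + d^2 * 82 - 120 * d.
The factored form is (d - 3)*d*(-10 + d)*(-4 + d).
b) (d - 3)*d*(-10 + d)*(-4 + d)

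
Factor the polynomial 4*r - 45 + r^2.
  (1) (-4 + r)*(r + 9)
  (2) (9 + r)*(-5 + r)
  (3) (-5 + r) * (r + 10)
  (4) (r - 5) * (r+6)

We need to factor 4*r - 45 + r^2.
The factored form is (9 + r)*(-5 + r).
2) (9 + r)*(-5 + r)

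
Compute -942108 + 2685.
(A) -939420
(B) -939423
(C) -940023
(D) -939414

-942108 + 2685 = -939423
B) -939423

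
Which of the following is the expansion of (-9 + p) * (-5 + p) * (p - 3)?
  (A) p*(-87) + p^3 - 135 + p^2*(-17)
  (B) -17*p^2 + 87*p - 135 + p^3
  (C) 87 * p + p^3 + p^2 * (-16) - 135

Expanding (-9 + p) * (-5 + p) * (p - 3):
= -17*p^2 + 87*p - 135 + p^3
B) -17*p^2 + 87*p - 135 + p^3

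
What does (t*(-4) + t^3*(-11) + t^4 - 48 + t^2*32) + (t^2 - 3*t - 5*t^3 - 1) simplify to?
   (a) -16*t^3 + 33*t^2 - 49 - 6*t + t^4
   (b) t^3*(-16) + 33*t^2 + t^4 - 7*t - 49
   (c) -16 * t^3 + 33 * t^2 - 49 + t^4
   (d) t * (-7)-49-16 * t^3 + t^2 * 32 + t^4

Adding the polynomials and combining like terms:
(t*(-4) + t^3*(-11) + t^4 - 48 + t^2*32) + (t^2 - 3*t - 5*t^3 - 1)
= t^3*(-16) + 33*t^2 + t^4 - 7*t - 49
b) t^3*(-16) + 33*t^2 + t^4 - 7*t - 49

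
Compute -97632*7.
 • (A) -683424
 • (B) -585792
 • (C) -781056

-97632 * 7 = -683424
A) -683424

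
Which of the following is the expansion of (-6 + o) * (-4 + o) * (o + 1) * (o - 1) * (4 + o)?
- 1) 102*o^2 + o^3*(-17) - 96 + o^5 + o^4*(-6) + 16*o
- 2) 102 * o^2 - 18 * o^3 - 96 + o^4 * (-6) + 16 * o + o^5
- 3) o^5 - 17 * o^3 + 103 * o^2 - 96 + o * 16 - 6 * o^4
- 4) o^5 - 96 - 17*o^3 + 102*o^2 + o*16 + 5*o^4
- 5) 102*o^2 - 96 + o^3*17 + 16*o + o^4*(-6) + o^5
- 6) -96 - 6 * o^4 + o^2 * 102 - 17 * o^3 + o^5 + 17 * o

Expanding (-6 + o) * (-4 + o) * (o + 1) * (o - 1) * (4 + o):
= 102*o^2 + o^3*(-17) - 96 + o^5 + o^4*(-6) + 16*o
1) 102*o^2 + o^3*(-17) - 96 + o^5 + o^4*(-6) + 16*o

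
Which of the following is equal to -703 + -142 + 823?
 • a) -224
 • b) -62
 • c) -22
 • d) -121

First: -703 + -142 = -845
Then: -845 + 823 = -22
c) -22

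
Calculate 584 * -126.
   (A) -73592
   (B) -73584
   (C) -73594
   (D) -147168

584 * -126 = -73584
B) -73584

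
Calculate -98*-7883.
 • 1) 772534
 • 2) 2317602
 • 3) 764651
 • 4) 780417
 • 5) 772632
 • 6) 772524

-98 * -7883 = 772534
1) 772534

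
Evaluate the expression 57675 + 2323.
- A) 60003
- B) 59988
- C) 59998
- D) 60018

57675 + 2323 = 59998
C) 59998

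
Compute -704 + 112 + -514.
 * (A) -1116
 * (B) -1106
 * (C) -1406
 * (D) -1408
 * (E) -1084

First: -704 + 112 = -592
Then: -592 + -514 = -1106
B) -1106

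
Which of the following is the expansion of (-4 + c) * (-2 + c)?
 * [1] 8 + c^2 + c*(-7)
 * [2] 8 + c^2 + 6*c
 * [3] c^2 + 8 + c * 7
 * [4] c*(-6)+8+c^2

Expanding (-4 + c) * (-2 + c):
= c*(-6)+8+c^2
4) c*(-6)+8+c^2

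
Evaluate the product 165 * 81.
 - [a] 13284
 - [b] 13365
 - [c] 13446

165 * 81 = 13365
b) 13365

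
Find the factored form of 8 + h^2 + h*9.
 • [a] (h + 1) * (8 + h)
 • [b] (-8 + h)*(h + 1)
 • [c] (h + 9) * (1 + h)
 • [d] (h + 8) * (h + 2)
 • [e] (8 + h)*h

We need to factor 8 + h^2 + h*9.
The factored form is (h + 1) * (8 + h).
a) (h + 1) * (8 + h)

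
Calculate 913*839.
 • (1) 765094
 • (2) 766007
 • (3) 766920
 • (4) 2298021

913 * 839 = 766007
2) 766007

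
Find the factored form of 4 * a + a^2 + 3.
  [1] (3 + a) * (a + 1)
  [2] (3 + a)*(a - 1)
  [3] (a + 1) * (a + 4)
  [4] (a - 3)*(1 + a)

We need to factor 4 * a + a^2 + 3.
The factored form is (3 + a) * (a + 1).
1) (3 + a) * (a + 1)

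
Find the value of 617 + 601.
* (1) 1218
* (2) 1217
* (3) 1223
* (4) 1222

617 + 601 = 1218
1) 1218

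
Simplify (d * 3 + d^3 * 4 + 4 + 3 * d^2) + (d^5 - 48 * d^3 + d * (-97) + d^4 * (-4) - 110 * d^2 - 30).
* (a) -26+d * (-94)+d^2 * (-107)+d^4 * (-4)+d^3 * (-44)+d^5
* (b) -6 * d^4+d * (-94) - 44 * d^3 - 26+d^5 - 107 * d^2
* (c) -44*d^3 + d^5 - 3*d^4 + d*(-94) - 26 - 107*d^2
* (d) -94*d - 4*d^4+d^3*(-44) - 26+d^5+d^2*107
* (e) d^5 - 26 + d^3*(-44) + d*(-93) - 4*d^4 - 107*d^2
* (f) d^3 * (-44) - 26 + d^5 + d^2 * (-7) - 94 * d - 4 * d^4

Adding the polynomials and combining like terms:
(d*3 + d^3*4 + 4 + 3*d^2) + (d^5 - 48*d^3 + d*(-97) + d^4*(-4) - 110*d^2 - 30)
= -26+d * (-94)+d^2 * (-107)+d^4 * (-4)+d^3 * (-44)+d^5
a) -26+d * (-94)+d^2 * (-107)+d^4 * (-4)+d^3 * (-44)+d^5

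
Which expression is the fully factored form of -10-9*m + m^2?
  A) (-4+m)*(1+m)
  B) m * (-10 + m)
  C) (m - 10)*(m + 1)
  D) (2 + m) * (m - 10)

We need to factor -10-9*m + m^2.
The factored form is (m - 10)*(m + 1).
C) (m - 10)*(m + 1)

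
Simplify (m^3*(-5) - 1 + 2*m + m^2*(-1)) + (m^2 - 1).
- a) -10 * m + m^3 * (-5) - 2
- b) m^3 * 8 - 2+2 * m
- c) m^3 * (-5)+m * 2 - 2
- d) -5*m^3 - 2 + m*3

Adding the polynomials and combining like terms:
(m^3*(-5) - 1 + 2*m + m^2*(-1)) + (m^2 - 1)
= m^3 * (-5)+m * 2 - 2
c) m^3 * (-5)+m * 2 - 2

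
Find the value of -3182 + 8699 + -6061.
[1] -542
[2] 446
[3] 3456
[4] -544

First: -3182 + 8699 = 5517
Then: 5517 + -6061 = -544
4) -544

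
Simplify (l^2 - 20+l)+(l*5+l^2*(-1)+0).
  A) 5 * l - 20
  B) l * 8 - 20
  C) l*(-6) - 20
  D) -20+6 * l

Adding the polynomials and combining like terms:
(l^2 - 20 + l) + (l*5 + l^2*(-1) + 0)
= -20+6 * l
D) -20+6 * l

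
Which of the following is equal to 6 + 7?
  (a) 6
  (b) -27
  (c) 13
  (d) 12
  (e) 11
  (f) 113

6 + 7 = 13
c) 13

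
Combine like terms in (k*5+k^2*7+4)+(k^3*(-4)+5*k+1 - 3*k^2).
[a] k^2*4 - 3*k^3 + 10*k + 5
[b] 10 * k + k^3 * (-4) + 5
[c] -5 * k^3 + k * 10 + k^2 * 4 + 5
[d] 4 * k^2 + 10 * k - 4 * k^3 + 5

Adding the polynomials and combining like terms:
(k*5 + k^2*7 + 4) + (k^3*(-4) + 5*k + 1 - 3*k^2)
= 4 * k^2 + 10 * k - 4 * k^3 + 5
d) 4 * k^2 + 10 * k - 4 * k^3 + 5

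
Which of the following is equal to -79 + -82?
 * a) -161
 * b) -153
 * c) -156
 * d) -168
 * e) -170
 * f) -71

-79 + -82 = -161
a) -161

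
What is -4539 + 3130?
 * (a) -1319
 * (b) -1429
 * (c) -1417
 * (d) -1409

-4539 + 3130 = -1409
d) -1409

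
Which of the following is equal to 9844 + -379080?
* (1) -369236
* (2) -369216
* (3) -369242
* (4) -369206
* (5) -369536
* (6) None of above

9844 + -379080 = -369236
1) -369236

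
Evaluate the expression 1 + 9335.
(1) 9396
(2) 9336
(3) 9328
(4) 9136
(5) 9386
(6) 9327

1 + 9335 = 9336
2) 9336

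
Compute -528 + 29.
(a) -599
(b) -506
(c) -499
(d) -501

-528 + 29 = -499
c) -499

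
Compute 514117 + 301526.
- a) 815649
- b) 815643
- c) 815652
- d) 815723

514117 + 301526 = 815643
b) 815643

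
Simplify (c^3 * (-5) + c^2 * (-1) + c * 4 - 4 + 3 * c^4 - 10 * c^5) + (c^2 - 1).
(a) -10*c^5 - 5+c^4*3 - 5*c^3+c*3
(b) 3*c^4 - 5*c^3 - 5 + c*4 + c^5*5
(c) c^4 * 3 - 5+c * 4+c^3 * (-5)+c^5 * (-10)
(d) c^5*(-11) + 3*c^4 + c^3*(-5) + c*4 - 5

Adding the polynomials and combining like terms:
(c^3*(-5) + c^2*(-1) + c*4 - 4 + 3*c^4 - 10*c^5) + (c^2 - 1)
= c^4 * 3 - 5+c * 4+c^3 * (-5)+c^5 * (-10)
c) c^4 * 3 - 5+c * 4+c^3 * (-5)+c^5 * (-10)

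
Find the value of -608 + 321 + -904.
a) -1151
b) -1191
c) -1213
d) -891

First: -608 + 321 = -287
Then: -287 + -904 = -1191
b) -1191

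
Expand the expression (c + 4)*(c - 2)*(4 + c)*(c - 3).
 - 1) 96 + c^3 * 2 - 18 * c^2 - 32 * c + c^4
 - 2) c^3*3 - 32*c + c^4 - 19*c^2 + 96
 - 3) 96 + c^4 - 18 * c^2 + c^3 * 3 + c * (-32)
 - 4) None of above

Expanding (c + 4)*(c - 2)*(4 + c)*(c - 3):
= 96 + c^4 - 18 * c^2 + c^3 * 3 + c * (-32)
3) 96 + c^4 - 18 * c^2 + c^3 * 3 + c * (-32)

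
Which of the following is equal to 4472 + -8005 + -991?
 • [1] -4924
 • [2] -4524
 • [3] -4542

First: 4472 + -8005 = -3533
Then: -3533 + -991 = -4524
2) -4524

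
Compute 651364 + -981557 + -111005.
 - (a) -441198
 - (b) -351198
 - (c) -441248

First: 651364 + -981557 = -330193
Then: -330193 + -111005 = -441198
a) -441198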